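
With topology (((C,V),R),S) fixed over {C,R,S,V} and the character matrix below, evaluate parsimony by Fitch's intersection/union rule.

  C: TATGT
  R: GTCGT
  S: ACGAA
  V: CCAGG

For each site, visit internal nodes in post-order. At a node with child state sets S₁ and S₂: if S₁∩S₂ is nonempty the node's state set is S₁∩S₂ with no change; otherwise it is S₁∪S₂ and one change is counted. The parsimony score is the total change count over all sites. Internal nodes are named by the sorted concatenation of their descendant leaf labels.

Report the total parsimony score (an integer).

11

[col 0] CV: children C:{T}, V:{C} ∪→ {C,T}; cost 1
[col 0] CRV: children CV:{C,T}, R:{G} ∪→ {C,G,T}; cost 1
[col 0] CRSV: children CRV:{C,G,T}, S:{A} ∪→ {A,C,G,T}; cost 1
[col 1] CV: children C:{A}, V:{C} ∪→ {A,C}; cost 1
[col 1] CRV: children CV:{A,C}, R:{T} ∪→ {A,C,T}; cost 1
[col 1] CRSV: children CRV:{A,C,T}, S:{C} ∩→ {C}; cost 0
[col 2] CV: children C:{T}, V:{A} ∪→ {A,T}; cost 1
[col 2] CRV: children CV:{A,T}, R:{C} ∪→ {A,C,T}; cost 1
[col 2] CRSV: children CRV:{A,C,T}, S:{G} ∪→ {A,C,G,T}; cost 1
[col 3] CV: children C:{G}, V:{G} ∩→ {G}; cost 0
[col 3] CRV: children CV:{G}, R:{G} ∩→ {G}; cost 0
[col 3] CRSV: children CRV:{G}, S:{A} ∪→ {A,G}; cost 1
[col 4] CV: children C:{T}, V:{G} ∪→ {G,T}; cost 1
[col 4] CRV: children CV:{G,T}, R:{T} ∩→ {T}; cost 0
[col 4] CRSV: children CRV:{T}, S:{A} ∪→ {A,T}; cost 1
per-site changes: [3, 2, 3, 1, 2]; total = 11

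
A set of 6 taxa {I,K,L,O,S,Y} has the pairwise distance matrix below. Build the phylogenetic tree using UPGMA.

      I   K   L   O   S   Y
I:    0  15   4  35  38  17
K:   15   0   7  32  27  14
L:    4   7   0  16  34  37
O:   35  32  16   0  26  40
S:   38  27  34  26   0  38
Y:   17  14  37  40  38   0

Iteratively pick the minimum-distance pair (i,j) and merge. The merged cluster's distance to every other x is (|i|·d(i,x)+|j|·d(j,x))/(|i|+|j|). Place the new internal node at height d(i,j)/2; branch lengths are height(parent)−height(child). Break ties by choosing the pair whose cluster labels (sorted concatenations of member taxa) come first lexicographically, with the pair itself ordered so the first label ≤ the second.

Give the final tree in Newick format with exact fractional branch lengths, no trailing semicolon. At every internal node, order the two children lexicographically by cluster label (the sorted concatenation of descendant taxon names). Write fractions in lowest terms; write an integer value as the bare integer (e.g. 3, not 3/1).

((((I:2,L:2):7/2,K:11/2):35/6,Y:34/3):59/12,(O:13,S:13):13/4)

1. join I+L (d=4) ⇒ IL; edges |I|=2, |L|=2
  updated: d(IL,K)=11, d(IL,O)=51/2, d(IL,S)=36, d(IL,Y)=27
2. join IL+K (d=11) ⇒ IKL; edges |IL|=7/2, |K|=11/2
  updated: d(IKL,O)=83/3, d(IKL,S)=33, d(IKL,Y)=68/3
3. join IKL+Y (d=68/3) ⇒ IKLY; edges |IKL|=35/6, |Y|=34/3
  updated: d(IKLY,O)=123/4, d(IKLY,S)=137/4
4. join O+S (d=26) ⇒ OS; edges |O|=13, |S|=13
  updated: d(IKLY,OS)=65/2
5. join IKLY+OS (d=65/2) ⇒ IKLOSY; edges |IKLY|=59/12, |OS|=13/4
final tree: ((((I:2,L:2):7/2,K:11/2):35/6,Y:34/3):59/12,(O:13,S:13):13/4)
total length: 193/3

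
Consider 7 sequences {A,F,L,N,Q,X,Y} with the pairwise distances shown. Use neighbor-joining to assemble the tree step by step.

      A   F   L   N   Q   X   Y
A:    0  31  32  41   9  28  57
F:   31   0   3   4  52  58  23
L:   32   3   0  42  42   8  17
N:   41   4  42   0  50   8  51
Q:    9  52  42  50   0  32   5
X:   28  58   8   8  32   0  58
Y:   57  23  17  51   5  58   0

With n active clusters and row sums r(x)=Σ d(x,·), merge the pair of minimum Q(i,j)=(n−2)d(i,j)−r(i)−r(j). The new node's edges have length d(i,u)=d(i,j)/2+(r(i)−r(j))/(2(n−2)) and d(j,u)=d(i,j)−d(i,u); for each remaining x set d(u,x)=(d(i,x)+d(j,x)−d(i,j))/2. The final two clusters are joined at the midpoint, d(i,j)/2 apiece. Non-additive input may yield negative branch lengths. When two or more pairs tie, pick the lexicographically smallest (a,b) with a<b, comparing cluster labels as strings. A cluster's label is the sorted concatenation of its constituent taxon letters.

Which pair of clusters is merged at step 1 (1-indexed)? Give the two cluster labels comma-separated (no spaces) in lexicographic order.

iteration 1: select Q,Y (d=5, Q=-376); attach at lengths (2/5, 23/5); label the merged cluster QY
  updated: d(A,QY)=61/2, d(F,QY)=35, d(L,QY)=27, d(N,QY)=48, d(QY,X)=85/2
iteration 2: select F,N (d=4, Q=-258); attach at lengths (1/2, 7/2); label the merged cluster FN
  updated: d(A,FN)=34, d(FN,L)=41/2, d(FN,QY)=79/2, d(FN,X)=31
iteration 3: select L,X (d=8, Q=-173); attach at lengths (1/3, 23/3); label the merged cluster LX
  updated: d(A,LX)=26, d(FN,LX)=87/4, d(LX,QY)=123/4
iteration 4: select A,QY (d=61/2, Q=-521/4); attach at lengths (203/16, 285/16); label the merged cluster AQY
  updated: d(AQY,FN)=43/2, d(AQY,LX)=105/8
iteration 5: select AQY,FN (d=43/2, Q=-451/8); attach at lengths (103/16, 241/16); label the merged cluster AFNQY
  updated: d(AFNQY,LX)=107/16
iteration 6: select AFNQY,LX (d=107/16); attach at lengths (107/32, 107/32); label the merged cluster AFLNQXY
final tree: (((A:203/16,(Q:2/5,Y:23/5):285/16):103/16,(F:1/2,N:7/2):241/16):107/32,(L:1/3,X:23/3):107/32)
total length: 1211/16

Q,Y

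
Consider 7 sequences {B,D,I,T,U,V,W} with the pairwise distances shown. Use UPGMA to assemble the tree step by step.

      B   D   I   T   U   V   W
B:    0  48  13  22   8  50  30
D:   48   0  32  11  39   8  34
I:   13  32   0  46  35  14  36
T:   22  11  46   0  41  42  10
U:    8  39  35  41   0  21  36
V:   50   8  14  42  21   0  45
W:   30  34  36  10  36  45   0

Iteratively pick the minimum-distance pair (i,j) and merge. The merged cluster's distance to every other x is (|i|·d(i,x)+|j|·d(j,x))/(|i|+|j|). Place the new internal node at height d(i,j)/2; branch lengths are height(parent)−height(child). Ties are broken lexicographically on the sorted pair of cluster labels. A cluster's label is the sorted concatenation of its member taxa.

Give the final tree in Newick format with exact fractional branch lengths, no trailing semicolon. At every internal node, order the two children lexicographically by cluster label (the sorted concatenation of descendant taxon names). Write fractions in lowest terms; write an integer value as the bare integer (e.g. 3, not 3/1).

(((B:4,U:4):97/8,(T:5,W:5):89/8):11/8,((D:4,V:4):15/2,I:23/2):6)

1. join B+U (d=8) ⇒ BU; edges |B|=4, |U|=4
  updated: d(BU,D)=87/2, d(BU,I)=24, d(BU,T)=63/2, d(BU,V)=71/2, d(BU,W)=33
2. join D+V (d=8) ⇒ DV; edges |D|=4, |V|=4
  updated: d(BU,DV)=79/2, d(DV,I)=23, d(DV,T)=53/2, d(DV,W)=79/2
3. join T+W (d=10) ⇒ TW; edges |T|=5, |W|=5
  updated: d(BU,TW)=129/4, d(DV,TW)=33, d(I,TW)=41
4. join DV+I (d=23) ⇒ DIV; edges |DV|=15/2, |I|=23/2
  updated: d(BU,DIV)=103/3, d(DIV,TW)=107/3
5. join BU+TW (d=129/4) ⇒ BTUW; edges |BU|=97/8, |TW|=89/8
  updated: d(BTUW,DIV)=35
6. join BTUW+DIV (d=35) ⇒ BDITUVW; edges |BTUW|=11/8, |DIV|=6
final tree: (((B:4,U:4):97/8,(T:5,W:5):89/8):11/8,((D:4,V:4):15/2,I:23/2):6)
total length: 605/8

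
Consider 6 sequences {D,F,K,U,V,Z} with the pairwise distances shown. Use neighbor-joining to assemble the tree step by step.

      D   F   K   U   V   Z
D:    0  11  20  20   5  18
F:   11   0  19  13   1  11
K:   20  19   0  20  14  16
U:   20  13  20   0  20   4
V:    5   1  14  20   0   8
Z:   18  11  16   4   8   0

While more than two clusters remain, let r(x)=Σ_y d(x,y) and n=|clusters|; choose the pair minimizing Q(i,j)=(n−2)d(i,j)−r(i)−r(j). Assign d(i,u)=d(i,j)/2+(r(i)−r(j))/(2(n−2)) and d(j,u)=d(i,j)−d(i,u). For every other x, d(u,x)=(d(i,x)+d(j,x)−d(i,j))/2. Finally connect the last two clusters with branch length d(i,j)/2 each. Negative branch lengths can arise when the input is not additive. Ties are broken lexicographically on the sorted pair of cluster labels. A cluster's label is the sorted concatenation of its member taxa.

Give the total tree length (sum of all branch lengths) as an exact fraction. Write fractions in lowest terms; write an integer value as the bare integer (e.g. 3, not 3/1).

261/8

iteration 1: select U,Z (d=4, Q=-118); attach at lengths (9/2, -1/2); label the merged cluster UZ
  updated: d(D,UZ)=17, d(F,UZ)=10, d(K,UZ)=16, d(UZ,V)=12
iteration 2: select K,UZ (d=16, Q=-76); attach at lengths (31/3, 17/3); label the merged cluster KUZ
  updated: d(D,KUZ)=21/2, d(F,KUZ)=13/2, d(KUZ,V)=5
iteration 3: select D,KUZ (d=21/2, Q=-55/2); attach at lengths (51/8, 33/8); label the merged cluster DKUZ
  updated: d(DKUZ,F)=7/2, d(DKUZ,V)=-1/4
iteration 4: select DKUZ,F (d=7/2, Q=-17/4); attach at lengths (9/8, 19/8); label the merged cluster DFKUZ
  updated: d(DFKUZ,V)=-11/8
iteration 5: select DFKUZ,V (d=-11/8); attach at lengths (-11/16, -11/16); label the merged cluster DFKUVZ
final tree: (((D:51/8,(K:31/3,(U:9/2,Z:-1/2):17/3):33/8):9/8,F:19/8):-11/16,V:-11/16)
total length: 261/8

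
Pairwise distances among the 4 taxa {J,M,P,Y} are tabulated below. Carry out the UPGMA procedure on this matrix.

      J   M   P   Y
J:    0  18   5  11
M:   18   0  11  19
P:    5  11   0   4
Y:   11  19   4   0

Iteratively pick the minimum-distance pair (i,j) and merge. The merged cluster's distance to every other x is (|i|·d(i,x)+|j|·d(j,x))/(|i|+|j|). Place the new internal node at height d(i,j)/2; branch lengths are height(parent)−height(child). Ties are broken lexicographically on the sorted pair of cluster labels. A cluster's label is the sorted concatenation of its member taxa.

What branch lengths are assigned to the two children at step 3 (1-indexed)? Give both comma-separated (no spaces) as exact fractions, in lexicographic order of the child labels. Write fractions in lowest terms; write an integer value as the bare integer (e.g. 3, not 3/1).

4,8

1. join P+Y (d=4) ⇒ PY; edges |P|=2, |Y|=2
  updated: d(J,PY)=8, d(M,PY)=15
2. join J+PY (d=8) ⇒ JPY; edges |J|=4, |PY|=2
  updated: d(JPY,M)=16
3. join JPY+M (d=16) ⇒ JMPY; edges |JPY|=4, |M|=8
final tree: ((J:4,(P:2,Y:2):2):4,M:8)
total length: 22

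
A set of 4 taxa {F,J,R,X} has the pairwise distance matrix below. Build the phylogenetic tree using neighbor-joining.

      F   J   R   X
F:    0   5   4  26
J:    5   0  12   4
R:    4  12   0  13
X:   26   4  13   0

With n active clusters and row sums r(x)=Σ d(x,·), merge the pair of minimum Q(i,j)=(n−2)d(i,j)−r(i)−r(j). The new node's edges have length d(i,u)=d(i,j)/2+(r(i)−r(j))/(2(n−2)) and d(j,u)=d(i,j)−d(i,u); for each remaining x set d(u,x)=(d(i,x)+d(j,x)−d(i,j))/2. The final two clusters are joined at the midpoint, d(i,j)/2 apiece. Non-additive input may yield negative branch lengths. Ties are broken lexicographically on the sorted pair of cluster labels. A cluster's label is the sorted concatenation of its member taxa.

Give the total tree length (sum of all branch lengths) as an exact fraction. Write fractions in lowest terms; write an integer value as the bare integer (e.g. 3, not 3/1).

iteration 1: select F,R (d=4, Q=-56); attach at lengths (7/2, 1/2); label the merged cluster FR
  updated: d(FR,J)=13/2, d(FR,X)=35/2
iteration 2: select FR,J (d=13/2, Q=-28); attach at lengths (10, -7/2); label the merged cluster FJR
  updated: d(FJR,X)=15/2
iteration 3: select FJR,X (d=15/2); attach at lengths (15/4, 15/4); label the merged cluster FJRX
final tree: (((F:7/2,R:1/2):10,J:-7/2):15/4,X:15/4)
total length: 18

18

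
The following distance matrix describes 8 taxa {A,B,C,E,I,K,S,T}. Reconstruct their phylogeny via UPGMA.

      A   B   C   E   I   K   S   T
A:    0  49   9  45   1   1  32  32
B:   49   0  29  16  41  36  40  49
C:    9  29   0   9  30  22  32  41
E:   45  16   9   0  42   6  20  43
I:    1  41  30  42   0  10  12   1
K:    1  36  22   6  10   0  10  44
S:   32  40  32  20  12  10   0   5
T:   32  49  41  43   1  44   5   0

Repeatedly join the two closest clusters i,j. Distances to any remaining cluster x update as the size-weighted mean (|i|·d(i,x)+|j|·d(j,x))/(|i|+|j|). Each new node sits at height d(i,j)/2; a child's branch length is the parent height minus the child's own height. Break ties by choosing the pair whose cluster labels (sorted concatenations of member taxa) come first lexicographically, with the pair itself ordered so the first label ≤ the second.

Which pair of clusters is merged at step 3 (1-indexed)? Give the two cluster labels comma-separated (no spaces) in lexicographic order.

1. join A+I (d=1) ⇒ AI; edges |A|=1/2, |I|=1/2
  updated: d(AI,B)=45, d(AI,C)=39/2, d(AI,E)=87/2, d(AI,K)=11/2, d(AI,S)=22, d(AI,T)=33/2
2. join S+T (d=5) ⇒ ST; edges |S|=5/2, |T|=5/2
  updated: d(AI,ST)=77/4, d(B,ST)=89/2, d(C,ST)=73/2, d(E,ST)=63/2, d(K,ST)=27
3. join AI+K (d=11/2) ⇒ AIK; edges |AI|=9/4, |K|=11/4
  updated: d(AIK,B)=42, d(AIK,C)=61/3, d(AIK,E)=31, d(AIK,ST)=131/6
4. join C+E (d=9) ⇒ CE; edges |C|=9/2, |E|=9/2
  updated: d(AIK,CE)=77/3, d(B,CE)=45/2, d(CE,ST)=34
5. join AIK+ST (d=131/6) ⇒ AIKST; edges |AIK|=49/6, |ST|=101/12
  updated: d(AIKST,B)=43, d(AIKST,CE)=29
6. join B+CE (d=45/2) ⇒ BCE; edges |B|=45/4, |CE|=27/4
  updated: d(AIKST,BCE)=101/3
7. join AIKST+BCE (d=101/3) ⇒ ABCEIKST; edges |AIKST|=71/12, |BCE|=67/12
final tree: ((((A:1/2,I:1/2):9/4,K:11/4):49/6,(S:5/2,T:5/2):101/12):71/12,(B:45/4,(C:9/2,E:9/2):27/4):67/12)
total length: 793/12

AI,K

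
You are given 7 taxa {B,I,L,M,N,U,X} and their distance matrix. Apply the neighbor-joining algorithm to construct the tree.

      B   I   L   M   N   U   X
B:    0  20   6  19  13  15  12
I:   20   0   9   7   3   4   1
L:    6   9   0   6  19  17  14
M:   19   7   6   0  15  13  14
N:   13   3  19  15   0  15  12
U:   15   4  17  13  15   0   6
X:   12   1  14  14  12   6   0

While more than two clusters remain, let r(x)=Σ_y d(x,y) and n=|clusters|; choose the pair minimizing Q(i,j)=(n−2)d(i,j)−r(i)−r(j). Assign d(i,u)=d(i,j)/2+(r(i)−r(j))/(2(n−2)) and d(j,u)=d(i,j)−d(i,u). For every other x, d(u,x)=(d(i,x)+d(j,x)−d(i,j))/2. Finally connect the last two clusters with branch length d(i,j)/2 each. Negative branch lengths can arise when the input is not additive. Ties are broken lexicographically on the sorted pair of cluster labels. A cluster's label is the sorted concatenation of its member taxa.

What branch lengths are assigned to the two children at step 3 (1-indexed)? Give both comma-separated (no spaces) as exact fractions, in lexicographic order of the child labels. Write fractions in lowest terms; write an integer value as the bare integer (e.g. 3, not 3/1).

iteration 1: select B,L (d=6, Q=-126); attach at lengths (22/5, 8/5); label the merged cluster BL
  updated: d(BL,I)=23/2, d(BL,M)=19/2, d(BL,N)=13, d(BL,U)=13, d(BL,X)=10
iteration 2: select BL,M (d=19/2, Q=-155/2); attach at lengths (73/16, 79/16); label the merged cluster BLM
  updated: d(BLM,I)=9/2, d(BLM,N)=37/4, d(BLM,U)=33/4, d(BLM,X)=29/4
iteration 3: select I,N (d=3, Q=-171/4); attach at lengths (-71/24, 143/24); label the merged cluster IN
  updated: d(BLM,IN)=43/8, d(IN,U)=8, d(IN,X)=5
iteration 4: select BLM,IN (d=43/8, Q=-57/2); attach at lengths (53/16, 33/16); label the merged cluster BILMN
  updated: d(BILMN,U)=87/16, d(BILMN,X)=55/16
iteration 5: select BILMN,U (d=87/16, Q=-119/8); attach at lengths (23/16, 4); label the merged cluster BILMNU
  updated: d(BILMNU,X)=2
iteration 6: select BILMNU,X (d=2); attach at lengths (1, 1); label the merged cluster BILMNUX
final tree: (((((B:22/5,L:8/5):73/16,M:79/16):53/16,(I:-71/24,N:143/24):33/16):23/16,U:4):1,X:1)
total length: 501/16

-71/24,143/24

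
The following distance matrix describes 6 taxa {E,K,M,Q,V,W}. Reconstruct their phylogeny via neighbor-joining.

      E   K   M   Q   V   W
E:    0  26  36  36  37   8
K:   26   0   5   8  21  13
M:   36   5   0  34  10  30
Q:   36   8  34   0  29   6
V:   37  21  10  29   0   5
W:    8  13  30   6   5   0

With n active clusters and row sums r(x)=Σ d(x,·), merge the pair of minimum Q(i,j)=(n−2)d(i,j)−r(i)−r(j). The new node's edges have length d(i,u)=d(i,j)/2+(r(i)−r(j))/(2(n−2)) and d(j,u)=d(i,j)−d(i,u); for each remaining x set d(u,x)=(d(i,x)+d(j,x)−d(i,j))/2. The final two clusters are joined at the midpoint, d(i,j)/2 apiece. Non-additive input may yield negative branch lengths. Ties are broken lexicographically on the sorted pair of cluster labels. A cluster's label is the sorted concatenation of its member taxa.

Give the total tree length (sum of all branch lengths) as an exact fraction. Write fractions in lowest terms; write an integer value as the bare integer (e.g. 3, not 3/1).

iteration 1: select M,V (d=10, Q=-177); attach at lengths (53/8, 27/8); label the merged cluster MV
  updated: d(E,MV)=63/2, d(K,MV)=8, d(MV,Q)=53/2, d(MV,W)=25/2
iteration 2: select E,W (d=8, Q=-117); attach at lengths (43/3, -19/3); label the merged cluster EW
  updated: d(EW,K)=31/2, d(EW,MV)=18, d(EW,Q)=17
iteration 3: select EW,Q (d=17, Q=-68); attach at lengths (33/4, 35/4); label the merged cluster EQW
  updated: d(EQW,K)=13/4, d(EQW,MV)=55/4
iteration 4: select EQW,K (d=13/4, Q=-25); attach at lengths (9/2, -5/4); label the merged cluster EKQW
  updated: d(EKQW,MV)=37/4
iteration 5: select EKQW,MV (d=37/4); attach at lengths (37/8, 37/8); label the merged cluster EKMQVW
final tree: ((((E:43/3,W:-19/3):33/4,Q:35/4):9/2,K:-5/4):37/8,(M:53/8,V:27/8):37/8)
total length: 95/2

95/2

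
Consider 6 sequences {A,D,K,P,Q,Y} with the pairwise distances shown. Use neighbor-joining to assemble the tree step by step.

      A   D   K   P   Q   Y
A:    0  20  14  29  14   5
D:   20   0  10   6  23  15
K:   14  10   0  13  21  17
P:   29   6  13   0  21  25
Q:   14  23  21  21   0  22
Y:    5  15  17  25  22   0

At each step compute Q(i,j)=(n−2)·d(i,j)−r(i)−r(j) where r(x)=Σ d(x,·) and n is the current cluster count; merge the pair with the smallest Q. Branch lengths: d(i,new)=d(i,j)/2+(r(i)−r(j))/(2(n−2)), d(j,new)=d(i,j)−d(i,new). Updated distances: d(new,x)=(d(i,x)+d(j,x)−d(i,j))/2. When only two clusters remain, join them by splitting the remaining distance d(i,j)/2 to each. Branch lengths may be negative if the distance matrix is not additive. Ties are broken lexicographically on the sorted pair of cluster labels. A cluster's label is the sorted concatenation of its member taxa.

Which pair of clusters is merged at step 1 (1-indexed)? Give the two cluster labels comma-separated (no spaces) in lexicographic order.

1. join A+Y (d=5, Q=-146) ⇒ AY; edges |A|=9/4, |Y|=11/4
  updated: d(AY,D)=15, d(AY,K)=13, d(AY,P)=49/2, d(AY,Q)=31/2
2. join AY+Q (d=31/2, Q=-102) ⇒ AQY; edges |AY|=17/3, |Q|=59/6
  updated: d(AQY,D)=45/4, d(AQY,K)=37/4, d(AQY,P)=15
3. join AQY+K (d=37/4, Q=-197/4) ⇒ AKQY; edges |AQY|=87/16, |K|=61/16
  updated: d(AKQY,D)=6, d(AKQY,P)=75/8
4. join AKQY+D (d=6, Q=-171/8) ⇒ ADKQY; edges |AKQY|=75/16, |D|=21/16
  updated: d(ADKQY,P)=75/16
5. join ADKQY+P (d=75/16) ⇒ ADKPQY; edges |ADKQY|=75/32, |P|=75/32
final tree: (((((A:9/4,Y:11/4):17/3,Q:59/6):87/16,K:61/16):75/16,D:21/16):75/32,P:75/32)
total length: 647/16

A,Y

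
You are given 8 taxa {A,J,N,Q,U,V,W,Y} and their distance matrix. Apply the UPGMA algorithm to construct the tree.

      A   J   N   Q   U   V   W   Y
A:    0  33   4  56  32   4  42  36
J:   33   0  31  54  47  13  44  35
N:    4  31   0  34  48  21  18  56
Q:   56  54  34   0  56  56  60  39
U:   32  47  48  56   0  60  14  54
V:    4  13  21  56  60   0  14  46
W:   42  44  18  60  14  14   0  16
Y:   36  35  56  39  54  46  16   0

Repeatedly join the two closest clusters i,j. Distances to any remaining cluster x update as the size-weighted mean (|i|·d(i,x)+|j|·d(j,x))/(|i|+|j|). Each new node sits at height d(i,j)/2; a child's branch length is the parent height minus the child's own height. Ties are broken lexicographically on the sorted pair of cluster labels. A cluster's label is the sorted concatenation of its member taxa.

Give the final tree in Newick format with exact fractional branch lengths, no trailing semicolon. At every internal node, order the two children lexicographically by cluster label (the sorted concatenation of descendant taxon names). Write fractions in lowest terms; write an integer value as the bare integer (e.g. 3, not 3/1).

(((((A:2,N:2):17/4,V:25/4):79/12,J:77/6):85/12,((U:7,W:7):21/2,Y:35/2):29/12):457/84,Q:355/14)

1. join A+N (d=4) ⇒ AN; edges |A|=2, |N|=2
  updated: d(AN,J)=32, d(AN,Q)=45, d(AN,U)=40, d(AN,V)=25/2, d(AN,W)=30, d(AN,Y)=46
2. join AN+V (d=25/2) ⇒ ANV; edges |AN|=17/4, |V|=25/4
  updated: d(ANV,J)=77/3, d(ANV,Q)=146/3, d(ANV,U)=140/3, d(ANV,W)=74/3, d(ANV,Y)=46
3. join U+W (d=14) ⇒ UW; edges |U|=7, |W|=7
  updated: d(ANV,UW)=107/3, d(J,UW)=91/2, d(Q,UW)=58, d(UW,Y)=35
4. join ANV+J (d=77/3) ⇒ AJNV; edges |ANV|=79/12, |J|=77/6
  updated: d(AJNV,Q)=50, d(AJNV,UW)=305/8, d(AJNV,Y)=173/4
5. join UW+Y (d=35) ⇒ UWY; edges |UW|=21/2, |Y|=35/2
  updated: d(AJNV,UWY)=239/6, d(Q,UWY)=155/3
6. join AJNV+UWY (d=239/6) ⇒ AJNUVWY; edges |AJNV|=85/12, |UWY|=29/12
  updated: d(AJNUVWY,Q)=355/7
7. join AJNUVWY+Q (d=355/7) ⇒ AJNQUVWY; edges |AJNUVWY|=457/84, |Q|=355/14
final tree: (((((A:2,N:2):17/4,V:25/4):79/12,J:77/6):85/12,((U:7,W:7):21/2,Y:35/2):29/12):457/84,Q:355/14)
total length: 1627/14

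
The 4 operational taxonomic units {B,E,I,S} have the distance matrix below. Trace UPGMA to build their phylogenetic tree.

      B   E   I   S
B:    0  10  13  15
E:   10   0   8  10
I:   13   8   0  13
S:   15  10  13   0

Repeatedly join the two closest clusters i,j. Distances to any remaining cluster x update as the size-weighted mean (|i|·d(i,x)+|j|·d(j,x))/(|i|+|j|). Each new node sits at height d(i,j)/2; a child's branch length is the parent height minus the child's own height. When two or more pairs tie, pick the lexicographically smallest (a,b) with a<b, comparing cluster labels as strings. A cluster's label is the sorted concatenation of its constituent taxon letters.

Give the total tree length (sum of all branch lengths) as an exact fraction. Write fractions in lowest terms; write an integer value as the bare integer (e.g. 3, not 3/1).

269/12

1. join E+I (d=8) ⇒ EI; edges |E|=4, |I|=4
  updated: d(B,EI)=23/2, d(EI,S)=23/2
2. join B+EI (d=23/2) ⇒ BEI; edges |B|=23/4, |EI|=7/4
  updated: d(BEI,S)=38/3
3. join BEI+S (d=38/3) ⇒ BEIS; edges |BEI|=7/12, |S|=19/3
final tree: ((B:23/4,(E:4,I:4):7/4):7/12,S:19/3)
total length: 269/12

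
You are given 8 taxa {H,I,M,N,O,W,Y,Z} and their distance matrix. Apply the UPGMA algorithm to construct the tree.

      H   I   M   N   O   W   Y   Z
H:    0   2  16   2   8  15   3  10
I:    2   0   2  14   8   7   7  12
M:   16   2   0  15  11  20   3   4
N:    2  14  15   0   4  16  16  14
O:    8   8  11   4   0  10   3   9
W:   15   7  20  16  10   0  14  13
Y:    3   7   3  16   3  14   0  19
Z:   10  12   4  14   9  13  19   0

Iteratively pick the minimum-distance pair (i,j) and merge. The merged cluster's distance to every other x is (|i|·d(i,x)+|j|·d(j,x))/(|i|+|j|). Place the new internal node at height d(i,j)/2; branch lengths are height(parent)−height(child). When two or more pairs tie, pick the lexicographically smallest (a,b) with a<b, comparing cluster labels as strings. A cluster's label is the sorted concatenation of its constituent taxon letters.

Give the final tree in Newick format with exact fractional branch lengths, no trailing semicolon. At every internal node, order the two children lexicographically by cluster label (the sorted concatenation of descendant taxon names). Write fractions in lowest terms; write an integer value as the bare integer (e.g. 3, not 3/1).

(((((H:1,I:1):5/2,(M:3/2,Y:3/2):2):21/16,(N:2,O:2):45/16):41/48,Z:17/3):47/42,W:95/14)

1. join H+I (d=2) ⇒ HI; edges |H|=1, |I|=1
  updated: d(HI,M)=9, d(HI,N)=8, d(HI,O)=8, d(HI,W)=11, d(HI,Y)=5, d(HI,Z)=11
2. join M+Y (d=3) ⇒ MY; edges |M|=3/2, |Y|=3/2
  updated: d(HI,MY)=7, d(MY,N)=31/2, d(MY,O)=7, d(MY,W)=17, d(MY,Z)=23/2
3. join N+O (d=4) ⇒ NO; edges |N|=2, |O|=2
  updated: d(HI,NO)=8, d(MY,NO)=45/4, d(NO,W)=13, d(NO,Z)=23/2
4. join HI+MY (d=7) ⇒ HIMY; edges |HI|=5/2, |MY|=2
  updated: d(HIMY,NO)=77/8, d(HIMY,W)=14, d(HIMY,Z)=45/4
5. join HIMY+NO (d=77/8) ⇒ HIMNOY; edges |HIMY|=21/16, |NO|=45/16
  updated: d(HIMNOY,W)=41/3, d(HIMNOY,Z)=34/3
6. join HIMNOY+Z (d=34/3) ⇒ HIMNOYZ; edges |HIMNOY|=41/48, |Z|=17/3
  updated: d(HIMNOYZ,W)=95/7
7. join HIMNOYZ+W (d=95/7) ⇒ HIMNOWYZ; edges |HIMNOYZ|=47/42, |W|=95/14
final tree: (((((H:1,I:1):5/2,(M:3/2,Y:3/2):2):21/16,(N:2,O:2):45/16):41/48,Z:17/3):47/42,W:95/14)
total length: 10769/336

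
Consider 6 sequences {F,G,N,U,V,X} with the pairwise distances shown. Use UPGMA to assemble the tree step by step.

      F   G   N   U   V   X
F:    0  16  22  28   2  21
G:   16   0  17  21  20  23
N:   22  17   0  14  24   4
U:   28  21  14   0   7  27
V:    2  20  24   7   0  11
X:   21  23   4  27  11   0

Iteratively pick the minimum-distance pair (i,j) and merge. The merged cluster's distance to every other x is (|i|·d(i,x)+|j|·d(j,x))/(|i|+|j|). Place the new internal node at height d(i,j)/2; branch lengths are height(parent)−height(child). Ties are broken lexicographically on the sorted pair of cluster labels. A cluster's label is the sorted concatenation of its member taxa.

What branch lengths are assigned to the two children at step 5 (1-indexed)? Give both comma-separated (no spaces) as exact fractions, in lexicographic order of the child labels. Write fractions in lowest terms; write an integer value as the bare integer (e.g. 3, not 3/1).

iteration 1: select F,V (d=2); attach at lengths (1, 1); label the merged cluster FV
  updated: d(FV,G)=18, d(FV,N)=23, d(FV,U)=35/2, d(FV,X)=16
iteration 2: select N,X (d=4); attach at lengths (2, 2); label the merged cluster NX
  updated: d(FV,NX)=39/2, d(G,NX)=20, d(NX,U)=41/2
iteration 3: select FV,U (d=35/2); attach at lengths (31/4, 35/4); label the merged cluster FUV
  updated: d(FUV,G)=19, d(FUV,NX)=119/6
iteration 4: select FUV,G (d=19); attach at lengths (3/4, 19/2); label the merged cluster FGUV
  updated: d(FGUV,NX)=159/8
iteration 5: select FGUV,NX (d=159/8); attach at lengths (7/16, 127/16); label the merged cluster FGNUVX
final tree: ((((F:1,V:1):31/4,U:35/4):3/4,G:19/2):7/16,(N:2,X:2):127/16)
total length: 329/8

7/16,127/16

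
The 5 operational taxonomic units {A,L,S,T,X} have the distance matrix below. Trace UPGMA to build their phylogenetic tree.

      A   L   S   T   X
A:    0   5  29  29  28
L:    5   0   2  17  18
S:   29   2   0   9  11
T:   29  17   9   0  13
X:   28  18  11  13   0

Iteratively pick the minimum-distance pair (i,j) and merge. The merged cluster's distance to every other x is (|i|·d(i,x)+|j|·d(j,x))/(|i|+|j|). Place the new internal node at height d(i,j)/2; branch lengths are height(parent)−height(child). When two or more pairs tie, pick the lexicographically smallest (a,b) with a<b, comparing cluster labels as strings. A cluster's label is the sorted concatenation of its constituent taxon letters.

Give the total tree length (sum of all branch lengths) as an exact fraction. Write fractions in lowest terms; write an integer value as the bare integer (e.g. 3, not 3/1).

149/4

iteration 1: select L,S (d=2); attach at lengths (1, 1); label the merged cluster LS
  updated: d(A,LS)=17, d(LS,T)=13, d(LS,X)=29/2
iteration 2: select LS,T (d=13); attach at lengths (11/2, 13/2); label the merged cluster LST
  updated: d(A,LST)=21, d(LST,X)=14
iteration 3: select LST,X (d=14); attach at lengths (1/2, 7); label the merged cluster LSTX
  updated: d(A,LSTX)=91/4
iteration 4: select A,LSTX (d=91/4); attach at lengths (91/8, 35/8); label the merged cluster ALSTX
final tree: (A:91/8,(((L:1,S:1):11/2,T:13/2):1/2,X:7):35/8)
total length: 149/4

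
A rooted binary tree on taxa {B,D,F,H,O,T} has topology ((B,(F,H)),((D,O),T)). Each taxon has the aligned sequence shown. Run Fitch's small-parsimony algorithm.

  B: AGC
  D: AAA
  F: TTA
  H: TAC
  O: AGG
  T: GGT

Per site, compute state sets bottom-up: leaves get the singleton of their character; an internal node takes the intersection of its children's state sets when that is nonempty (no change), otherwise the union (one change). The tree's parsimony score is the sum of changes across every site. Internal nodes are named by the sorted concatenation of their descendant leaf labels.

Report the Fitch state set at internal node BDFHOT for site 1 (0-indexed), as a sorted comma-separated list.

site 0, node FH: F={T} ∩ H={T} → {T} (+0)
site 0, node BFH: B={A} ∪ FH={T} → {A,T} (+1)
site 0, node DO: D={A} ∩ O={A} → {A} (+0)
site 0, node DOT: DO={A} ∪ T={G} → {A,G} (+1)
site 0, node BDFHOT: BFH={A,T} ∩ DOT={A,G} → {A} (+0)
site 1, node FH: F={T} ∪ H={A} → {A,T} (+1)
site 1, node BFH: B={G} ∪ FH={A,T} → {A,G,T} (+1)
site 1, node DO: D={A} ∪ O={G} → {A,G} (+1)
site 1, node DOT: DO={A,G} ∩ T={G} → {G} (+0)
site 1, node BDFHOT: BFH={A,G,T} ∩ DOT={G} → {G} (+0)
site 2, node FH: F={A} ∪ H={C} → {A,C} (+1)
site 2, node BFH: B={C} ∩ FH={A,C} → {C} (+0)
site 2, node DO: D={A} ∪ O={G} → {A,G} (+1)
site 2, node DOT: DO={A,G} ∪ T={T} → {A,G,T} (+1)
site 2, node BDFHOT: BFH={C} ∪ DOT={A,G,T} → {A,C,G,T} (+1)
per-site changes: [2, 3, 4]; total = 9

G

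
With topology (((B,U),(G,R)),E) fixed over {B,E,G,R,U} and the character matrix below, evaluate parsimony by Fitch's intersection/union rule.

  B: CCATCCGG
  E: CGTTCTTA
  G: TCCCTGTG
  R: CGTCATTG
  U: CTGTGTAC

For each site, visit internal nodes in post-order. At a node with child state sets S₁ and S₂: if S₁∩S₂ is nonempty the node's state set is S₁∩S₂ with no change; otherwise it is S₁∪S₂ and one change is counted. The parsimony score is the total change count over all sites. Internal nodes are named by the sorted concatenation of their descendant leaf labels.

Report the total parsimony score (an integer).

BU@0: {C} ∩ {C} = {C} (intersection, +0)
GR@0: {T} ∪ {C} = {C,T} (union, +1)
BGRU@0: {C} ∩ {C,T} = {C} (intersection, +0)
BEGRU@0: {C} ∩ {C} = {C} (intersection, +0)
BU@1: {C} ∪ {T} = {C,T} (union, +1)
GR@1: {C} ∪ {G} = {C,G} (union, +1)
BGRU@1: {C,T} ∩ {C,G} = {C} (intersection, +0)
BEGRU@1: {C} ∪ {G} = {C,G} (union, +1)
BU@2: {A} ∪ {G} = {A,G} (union, +1)
GR@2: {C} ∪ {T} = {C,T} (union, +1)
BGRU@2: {A,G} ∪ {C,T} = {A,C,G,T} (union, +1)
BEGRU@2: {A,C,G,T} ∩ {T} = {T} (intersection, +0)
BU@3: {T} ∩ {T} = {T} (intersection, +0)
GR@3: {C} ∩ {C} = {C} (intersection, +0)
BGRU@3: {T} ∪ {C} = {C,T} (union, +1)
BEGRU@3: {C,T} ∩ {T} = {T} (intersection, +0)
BU@4: {C} ∪ {G} = {C,G} (union, +1)
GR@4: {T} ∪ {A} = {A,T} (union, +1)
BGRU@4: {C,G} ∪ {A,T} = {A,C,G,T} (union, +1)
BEGRU@4: {A,C,G,T} ∩ {C} = {C} (intersection, +0)
BU@5: {C} ∪ {T} = {C,T} (union, +1)
GR@5: {G} ∪ {T} = {G,T} (union, +1)
BGRU@5: {C,T} ∩ {G,T} = {T} (intersection, +0)
BEGRU@5: {T} ∩ {T} = {T} (intersection, +0)
BU@6: {G} ∪ {A} = {A,G} (union, +1)
GR@6: {T} ∩ {T} = {T} (intersection, +0)
BGRU@6: {A,G} ∪ {T} = {A,G,T} (union, +1)
BEGRU@6: {A,G,T} ∩ {T} = {T} (intersection, +0)
BU@7: {G} ∪ {C} = {C,G} (union, +1)
GR@7: {G} ∩ {G} = {G} (intersection, +0)
BGRU@7: {C,G} ∩ {G} = {G} (intersection, +0)
BEGRU@7: {G} ∪ {A} = {A,G} (union, +1)
per-site changes: [1, 3, 3, 1, 3, 2, 2, 2]; total = 17

17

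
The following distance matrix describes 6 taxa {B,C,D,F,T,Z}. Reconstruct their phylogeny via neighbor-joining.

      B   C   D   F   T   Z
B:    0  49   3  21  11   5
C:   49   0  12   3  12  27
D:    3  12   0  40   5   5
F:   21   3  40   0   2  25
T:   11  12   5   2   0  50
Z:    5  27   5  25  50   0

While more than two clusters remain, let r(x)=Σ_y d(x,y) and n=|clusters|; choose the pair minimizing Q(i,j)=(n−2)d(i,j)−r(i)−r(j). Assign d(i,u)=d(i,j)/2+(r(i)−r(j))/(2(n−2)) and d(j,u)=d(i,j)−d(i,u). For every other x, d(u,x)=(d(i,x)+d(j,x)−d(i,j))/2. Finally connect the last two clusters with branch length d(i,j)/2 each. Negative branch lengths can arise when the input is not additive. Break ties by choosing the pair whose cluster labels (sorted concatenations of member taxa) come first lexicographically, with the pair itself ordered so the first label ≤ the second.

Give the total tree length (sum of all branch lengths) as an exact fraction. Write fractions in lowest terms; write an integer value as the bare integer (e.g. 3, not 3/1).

iteration 1: select C,F (d=3, Q=-182); attach at lengths (3, 0); label the merged cluster CF
  updated: d(B,CF)=67/2, d(CF,D)=49/2, d(CF,T)=11/2, d(CF,Z)=49/2
iteration 2: select CF,T (d=11/2, Q=-143); attach at lengths (11/2, 0); label the merged cluster CFT
  updated: d(B,CFT)=39/2, d(CFT,D)=12, d(CFT,Z)=69/2
iteration 3: select B,Z (d=5, Q=-62); attach at lengths (-7/4, 27/4); label the merged cluster BZ
  updated: d(BZ,CFT)=49/2, d(BZ,D)=3/2
iteration 4: select BZ,CFT (d=49/2, Q=-38); attach at lengths (7, 35/2); label the merged cluster BCFTZ
  updated: d(BCFTZ,D)=-11/2
iteration 5: select BCFTZ,D (d=-11/2); attach at lengths (-11/4, -11/4); label the merged cluster BCDFTZ
final tree: (((B:-7/4,Z:27/4):7,((C:3,F:0):11/2,T:0):35/2):-11/4,D:-11/4)
total length: 65/2

65/2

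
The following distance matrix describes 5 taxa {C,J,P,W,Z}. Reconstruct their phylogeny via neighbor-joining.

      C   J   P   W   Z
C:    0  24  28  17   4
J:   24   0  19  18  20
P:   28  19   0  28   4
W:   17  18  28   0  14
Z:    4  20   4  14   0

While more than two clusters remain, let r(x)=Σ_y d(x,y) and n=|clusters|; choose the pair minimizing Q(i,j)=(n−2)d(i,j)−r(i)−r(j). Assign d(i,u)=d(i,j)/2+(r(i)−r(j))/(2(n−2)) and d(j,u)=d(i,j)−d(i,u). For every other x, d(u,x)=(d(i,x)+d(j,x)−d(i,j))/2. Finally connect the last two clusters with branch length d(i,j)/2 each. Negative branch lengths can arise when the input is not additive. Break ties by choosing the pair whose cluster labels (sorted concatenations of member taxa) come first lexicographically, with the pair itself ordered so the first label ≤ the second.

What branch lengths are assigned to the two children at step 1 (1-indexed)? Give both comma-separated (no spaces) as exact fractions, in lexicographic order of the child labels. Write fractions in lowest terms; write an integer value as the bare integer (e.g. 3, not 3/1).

step 1: merge (P,Z) at d=4, Q=-109; branch lengths P→49/6, Z→-25/6; new cluster PZ
  updated: d(C,PZ)=14, d(J,PZ)=35/2, d(PZ,W)=19
step 2: merge (C,PZ) at d=14, Q=-155/2; branch lengths C→65/8, PZ→47/8; new cluster CPZ
  updated: d(CPZ,J)=55/4, d(CPZ,W)=11
step 3: merge (CPZ,J) at d=55/4, Q=-171/4; branch lengths CPZ→27/8, J→83/8; new cluster CJPZ
  updated: d(CJPZ,W)=61/8
step 4: merge (CJPZ,W) at d=61/8; branch lengths CJPZ→61/16, W→61/16; new cluster CJPWZ
final tree: (((C:65/8,(P:49/6,Z:-25/6):47/8):27/8,J:83/8):61/16,W:61/16)
total length: 315/8

49/6,-25/6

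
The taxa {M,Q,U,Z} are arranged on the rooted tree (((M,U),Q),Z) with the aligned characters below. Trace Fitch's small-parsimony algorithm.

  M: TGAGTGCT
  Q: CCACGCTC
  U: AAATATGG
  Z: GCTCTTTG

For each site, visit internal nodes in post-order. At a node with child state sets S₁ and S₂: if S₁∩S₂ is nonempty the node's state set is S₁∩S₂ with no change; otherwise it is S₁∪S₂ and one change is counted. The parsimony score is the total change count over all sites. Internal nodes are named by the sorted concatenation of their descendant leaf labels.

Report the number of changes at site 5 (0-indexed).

MU@0: {T} ∪ {A} = {A,T} (union, +1)
MQU@0: {A,T} ∪ {C} = {A,C,T} (union, +1)
MQUZ@0: {A,C,T} ∪ {G} = {A,C,G,T} (union, +1)
MU@1: {G} ∪ {A} = {A,G} (union, +1)
MQU@1: {A,G} ∪ {C} = {A,C,G} (union, +1)
MQUZ@1: {A,C,G} ∩ {C} = {C} (intersection, +0)
MU@2: {A} ∩ {A} = {A} (intersection, +0)
MQU@2: {A} ∩ {A} = {A} (intersection, +0)
MQUZ@2: {A} ∪ {T} = {A,T} (union, +1)
MU@3: {G} ∪ {T} = {G,T} (union, +1)
MQU@3: {G,T} ∪ {C} = {C,G,T} (union, +1)
MQUZ@3: {C,G,T} ∩ {C} = {C} (intersection, +0)
MU@4: {T} ∪ {A} = {A,T} (union, +1)
MQU@4: {A,T} ∪ {G} = {A,G,T} (union, +1)
MQUZ@4: {A,G,T} ∩ {T} = {T} (intersection, +0)
MU@5: {G} ∪ {T} = {G,T} (union, +1)
MQU@5: {G,T} ∪ {C} = {C,G,T} (union, +1)
MQUZ@5: {C,G,T} ∩ {T} = {T} (intersection, +0)
MU@6: {C} ∪ {G} = {C,G} (union, +1)
MQU@6: {C,G} ∪ {T} = {C,G,T} (union, +1)
MQUZ@6: {C,G,T} ∩ {T} = {T} (intersection, +0)
MU@7: {T} ∪ {G} = {G,T} (union, +1)
MQU@7: {G,T} ∪ {C} = {C,G,T} (union, +1)
MQUZ@7: {C,G,T} ∩ {G} = {G} (intersection, +0)
per-site changes: [3, 2, 1, 2, 2, 2, 2, 2]; total = 16

2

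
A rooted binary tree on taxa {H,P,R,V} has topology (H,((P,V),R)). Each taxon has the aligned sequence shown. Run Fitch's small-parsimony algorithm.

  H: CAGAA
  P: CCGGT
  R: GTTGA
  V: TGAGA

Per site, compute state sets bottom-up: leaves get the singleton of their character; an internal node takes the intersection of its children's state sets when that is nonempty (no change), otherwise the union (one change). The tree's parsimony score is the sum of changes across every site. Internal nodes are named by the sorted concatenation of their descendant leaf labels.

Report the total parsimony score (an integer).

[col 0] PV: children P:{C}, V:{T} ∪→ {C,T}; cost 1
[col 0] PRV: children PV:{C,T}, R:{G} ∪→ {C,G,T}; cost 1
[col 0] HPRV: children H:{C}, PRV:{C,G,T} ∩→ {C}; cost 0
[col 1] PV: children P:{C}, V:{G} ∪→ {C,G}; cost 1
[col 1] PRV: children PV:{C,G}, R:{T} ∪→ {C,G,T}; cost 1
[col 1] HPRV: children H:{A}, PRV:{C,G,T} ∪→ {A,C,G,T}; cost 1
[col 2] PV: children P:{G}, V:{A} ∪→ {A,G}; cost 1
[col 2] PRV: children PV:{A,G}, R:{T} ∪→ {A,G,T}; cost 1
[col 2] HPRV: children H:{G}, PRV:{A,G,T} ∩→ {G}; cost 0
[col 3] PV: children P:{G}, V:{G} ∩→ {G}; cost 0
[col 3] PRV: children PV:{G}, R:{G} ∩→ {G}; cost 0
[col 3] HPRV: children H:{A}, PRV:{G} ∪→ {A,G}; cost 1
[col 4] PV: children P:{T}, V:{A} ∪→ {A,T}; cost 1
[col 4] PRV: children PV:{A,T}, R:{A} ∩→ {A}; cost 0
[col 4] HPRV: children H:{A}, PRV:{A} ∩→ {A}; cost 0
per-site changes: [2, 3, 2, 1, 1]; total = 9

9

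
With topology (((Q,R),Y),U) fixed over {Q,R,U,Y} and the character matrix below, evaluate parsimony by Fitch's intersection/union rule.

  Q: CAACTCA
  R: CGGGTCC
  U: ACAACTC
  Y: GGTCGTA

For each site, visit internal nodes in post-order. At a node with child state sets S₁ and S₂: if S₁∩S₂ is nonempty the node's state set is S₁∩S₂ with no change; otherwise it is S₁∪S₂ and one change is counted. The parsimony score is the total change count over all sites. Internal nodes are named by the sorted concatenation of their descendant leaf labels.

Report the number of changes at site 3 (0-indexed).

site 0, node QR: Q={C} ∩ R={C} → {C} (+0)
site 0, node QRY: QR={C} ∪ Y={G} → {C,G} (+1)
site 0, node QRUY: QRY={C,G} ∪ U={A} → {A,C,G} (+1)
site 1, node QR: Q={A} ∪ R={G} → {A,G} (+1)
site 1, node QRY: QR={A,G} ∩ Y={G} → {G} (+0)
site 1, node QRUY: QRY={G} ∪ U={C} → {C,G} (+1)
site 2, node QR: Q={A} ∪ R={G} → {A,G} (+1)
site 2, node QRY: QR={A,G} ∪ Y={T} → {A,G,T} (+1)
site 2, node QRUY: QRY={A,G,T} ∩ U={A} → {A} (+0)
site 3, node QR: Q={C} ∪ R={G} → {C,G} (+1)
site 3, node QRY: QR={C,G} ∩ Y={C} → {C} (+0)
site 3, node QRUY: QRY={C} ∪ U={A} → {A,C} (+1)
site 4, node QR: Q={T} ∩ R={T} → {T} (+0)
site 4, node QRY: QR={T} ∪ Y={G} → {G,T} (+1)
site 4, node QRUY: QRY={G,T} ∪ U={C} → {C,G,T} (+1)
site 5, node QR: Q={C} ∩ R={C} → {C} (+0)
site 5, node QRY: QR={C} ∪ Y={T} → {C,T} (+1)
site 5, node QRUY: QRY={C,T} ∩ U={T} → {T} (+0)
site 6, node QR: Q={A} ∪ R={C} → {A,C} (+1)
site 6, node QRY: QR={A,C} ∩ Y={A} → {A} (+0)
site 6, node QRUY: QRY={A} ∪ U={C} → {A,C} (+1)
per-site changes: [2, 2, 2, 2, 2, 1, 2]; total = 13

2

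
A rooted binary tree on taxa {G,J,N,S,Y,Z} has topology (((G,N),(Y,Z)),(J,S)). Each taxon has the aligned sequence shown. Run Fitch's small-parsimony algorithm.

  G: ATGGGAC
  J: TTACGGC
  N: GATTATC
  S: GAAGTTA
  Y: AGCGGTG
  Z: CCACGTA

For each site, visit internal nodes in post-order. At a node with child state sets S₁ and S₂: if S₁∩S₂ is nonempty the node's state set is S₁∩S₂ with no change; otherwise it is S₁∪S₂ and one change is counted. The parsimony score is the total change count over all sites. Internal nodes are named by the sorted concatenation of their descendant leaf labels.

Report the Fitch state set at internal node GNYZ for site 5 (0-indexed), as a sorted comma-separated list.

T

site 0, node GN: G={A} ∪ N={G} → {A,G} (+1)
site 0, node YZ: Y={A} ∪ Z={C} → {A,C} (+1)
site 0, node GNYZ: GN={A,G} ∩ YZ={A,C} → {A} (+0)
site 0, node JS: J={T} ∪ S={G} → {G,T} (+1)
site 0, node GJNSYZ: GNYZ={A} ∪ JS={G,T} → {A,G,T} (+1)
site 1, node GN: G={T} ∪ N={A} → {A,T} (+1)
site 1, node YZ: Y={G} ∪ Z={C} → {C,G} (+1)
site 1, node GNYZ: GN={A,T} ∪ YZ={C,G} → {A,C,G,T} (+1)
site 1, node JS: J={T} ∪ S={A} → {A,T} (+1)
site 1, node GJNSYZ: GNYZ={A,C,G,T} ∩ JS={A,T} → {A,T} (+0)
site 2, node GN: G={G} ∪ N={T} → {G,T} (+1)
site 2, node YZ: Y={C} ∪ Z={A} → {A,C} (+1)
site 2, node GNYZ: GN={G,T} ∪ YZ={A,C} → {A,C,G,T} (+1)
site 2, node JS: J={A} ∩ S={A} → {A} (+0)
site 2, node GJNSYZ: GNYZ={A,C,G,T} ∩ JS={A} → {A} (+0)
site 3, node GN: G={G} ∪ N={T} → {G,T} (+1)
site 3, node YZ: Y={G} ∪ Z={C} → {C,G} (+1)
site 3, node GNYZ: GN={G,T} ∩ YZ={C,G} → {G} (+0)
site 3, node JS: J={C} ∪ S={G} → {C,G} (+1)
site 3, node GJNSYZ: GNYZ={G} ∩ JS={C,G} → {G} (+0)
site 4, node GN: G={G} ∪ N={A} → {A,G} (+1)
site 4, node YZ: Y={G} ∩ Z={G} → {G} (+0)
site 4, node GNYZ: GN={A,G} ∩ YZ={G} → {G} (+0)
site 4, node JS: J={G} ∪ S={T} → {G,T} (+1)
site 4, node GJNSYZ: GNYZ={G} ∩ JS={G,T} → {G} (+0)
site 5, node GN: G={A} ∪ N={T} → {A,T} (+1)
site 5, node YZ: Y={T} ∩ Z={T} → {T} (+0)
site 5, node GNYZ: GN={A,T} ∩ YZ={T} → {T} (+0)
site 5, node JS: J={G} ∪ S={T} → {G,T} (+1)
site 5, node GJNSYZ: GNYZ={T} ∩ JS={G,T} → {T} (+0)
site 6, node GN: G={C} ∩ N={C} → {C} (+0)
site 6, node YZ: Y={G} ∪ Z={A} → {A,G} (+1)
site 6, node GNYZ: GN={C} ∪ YZ={A,G} → {A,C,G} (+1)
site 6, node JS: J={C} ∪ S={A} → {A,C} (+1)
site 6, node GJNSYZ: GNYZ={A,C,G} ∩ JS={A,C} → {A,C} (+0)
per-site changes: [4, 4, 3, 3, 2, 2, 3]; total = 21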